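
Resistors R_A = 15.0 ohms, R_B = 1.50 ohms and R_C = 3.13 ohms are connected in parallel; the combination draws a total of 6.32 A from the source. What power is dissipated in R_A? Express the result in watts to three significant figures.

2.40 W

Parallel branches share V, not I — compute V via R_eq, then use V²/R for the target branch.
1/R_eq = 1/15.0 + 1/1.50 + 1/3.13 ⇒ R_eq = 0.9498 Ω
V = I_total × R_eq = 6.320 × 0.9498 = 6.003 V
P_R_A = V² / R_A = (6.003)² / 15.0 = 2.402 W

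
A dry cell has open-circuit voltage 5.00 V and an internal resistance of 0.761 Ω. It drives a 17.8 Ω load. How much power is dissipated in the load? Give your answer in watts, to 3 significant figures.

1.29 W

Load and internal resistance form a series loop — compute the loop current, then the load power via I²R.
I = ε / (r + R) = 5.00 / (0.761 + 17.8) = 0.2694 A
P_load = I² R = (0.2694)² × 17.8 = 1.292 W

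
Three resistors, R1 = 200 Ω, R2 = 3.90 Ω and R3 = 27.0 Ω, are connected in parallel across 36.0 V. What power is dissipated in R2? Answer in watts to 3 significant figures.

332 W

Each parallel branch sees the full supply voltage, so P = V²/R applies directly to the target branch.
P_R2 = V² / R2 = (36.0)² / 3.90 Ω = 332.3 W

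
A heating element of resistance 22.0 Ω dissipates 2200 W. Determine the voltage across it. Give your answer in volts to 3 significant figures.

From P = V I = I²R = V²/R, with the two given quantities we get V = √(P R).
V = √(2200 × 22.0) = 220.0 V

220 V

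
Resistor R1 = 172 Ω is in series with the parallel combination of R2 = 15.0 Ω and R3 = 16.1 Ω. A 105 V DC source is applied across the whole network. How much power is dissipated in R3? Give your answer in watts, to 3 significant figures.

1.28 W

First combine the parallel branches into one equivalent R_p, then R1 + R_p is a series pair.
R_p = (15.0×16.1)/(15.0+16.1) = 7.765 Ω
R_total = 172 + 7.765 = 179.8 Ω
I = V / R_total = 105 / 179.8 = 0.5841 A
Voltage across the parallel pair: V_p = I × R_p = 0.5841 × 7.765 = 4.536 V
R3 is across V_p, so use P = V²/R for that branch.
P_R3 = (4.536)² / 16.1 = 1.278 W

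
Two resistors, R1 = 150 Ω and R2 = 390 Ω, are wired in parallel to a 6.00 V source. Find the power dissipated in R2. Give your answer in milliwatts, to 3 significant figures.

Every branch has 6.00 V across it, so for R2 the power is simply V²/R.
P_R2 = V² / R2 = (6.00)² / 390 Ω = 0.09231 W

92.3 mW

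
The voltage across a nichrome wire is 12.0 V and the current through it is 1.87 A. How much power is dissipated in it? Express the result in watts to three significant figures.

22.4 W

Since both terminal voltage and current are stated, P = V I gives the power in one step.
P = 12.0 V × 1.870 A = 22.44 W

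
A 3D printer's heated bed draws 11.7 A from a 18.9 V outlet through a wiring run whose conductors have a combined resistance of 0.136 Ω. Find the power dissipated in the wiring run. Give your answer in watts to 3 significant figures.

18.6 W

Only the current and the line resistance are needed for the I²R loss.
The wiring run carries the full 11.7 A.
P_line = I² R_line = (11.70)² × 0.136 = 18.62 W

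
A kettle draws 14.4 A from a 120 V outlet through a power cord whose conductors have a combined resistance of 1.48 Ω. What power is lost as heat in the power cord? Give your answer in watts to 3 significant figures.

307 W

The power cord and load are in series, so the same current flows in both; the loss is I²R_line.
The power cord carries the full 14.4 A.
P_line = I² R_line = (14.40)² × 1.48 = 306.9 W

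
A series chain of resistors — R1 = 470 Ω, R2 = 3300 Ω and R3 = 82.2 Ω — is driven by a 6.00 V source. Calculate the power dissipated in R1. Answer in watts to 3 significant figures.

0.00114 W

Every series element carries the same I. Get I from the total resistance, then P = I² × R1.
R_total = 470 + 3300 + 82.2 = 3852 Ω
I = V / R_total = 6.00 / 3852 = 0.001558 A
P_R1 = I² × R1 = (0.001558)² × 470 = 0.001140 W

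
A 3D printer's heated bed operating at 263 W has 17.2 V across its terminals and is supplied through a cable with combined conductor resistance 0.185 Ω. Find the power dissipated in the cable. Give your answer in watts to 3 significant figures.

Line loss is just I²R for the cable — we know both I and R_line directly.
I = P / V = 263 / 17.2 = 15.29 A through the cable.
P_line = I² R_line = (15.29)² × 0.185 = 43.25 W

43.3 W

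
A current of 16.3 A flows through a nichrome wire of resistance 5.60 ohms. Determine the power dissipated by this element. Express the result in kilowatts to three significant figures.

1.49 kW

The current through and the resistance of the element are both given; use P = I²R.
P = (16.30 A)² × 5.60 Ω = 1488 W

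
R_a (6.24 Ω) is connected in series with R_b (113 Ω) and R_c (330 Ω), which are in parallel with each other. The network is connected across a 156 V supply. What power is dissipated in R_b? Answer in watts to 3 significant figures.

First combine the parallel branches into one equivalent R_p, then R_a + R_p is a series pair.
R_p = (113×330)/(113+330) = 84.18 Ω
R_total = 6.24 + 84.18 = 90.42 Ω
I = V / R_total = 156 / 90.42 = 1.725 A
Voltage across the parallel pair: V_p = I × R_p = 1.725 × 84.18 = 145.2 V
With V_p across R_b, its power is V_p²/R_b.
P_R_b = (145.2)² / 113 = 186.7 W

187 W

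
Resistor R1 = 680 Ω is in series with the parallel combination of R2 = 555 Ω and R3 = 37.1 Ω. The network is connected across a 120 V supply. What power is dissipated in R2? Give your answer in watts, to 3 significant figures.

0.0614 W

Replace R2 and R3 with their parallel equivalent so the circuit becomes R1 in series with R_p.
R_p = (555×37.1)/(555+37.1) = 34.78 Ω
R_total = 680 + 34.78 = 714.8 Ω
I = V / R_total = 120 / 714.8 = 0.1679 A
Voltage across the parallel pair: V_p = I × R_p = 0.1679 × 34.78 = 5.838 V
R2 is across V_p, so use P = V²/R for that branch.
P_R2 = (5.838)² / 555 = 0.06141 W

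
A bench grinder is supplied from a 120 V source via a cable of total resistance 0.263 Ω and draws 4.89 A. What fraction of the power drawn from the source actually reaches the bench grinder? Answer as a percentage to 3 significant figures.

98.9 %

The cable carries the full 4.89 A.
P_line = I² R_line = (4.890)² × 0.263 = 6.289 W
P_source = V I = 120 × 4.890 = 586.8 W; P_load = 580.5 W
η = P_load / P_source = 580.5 / 586.8 = 0.9893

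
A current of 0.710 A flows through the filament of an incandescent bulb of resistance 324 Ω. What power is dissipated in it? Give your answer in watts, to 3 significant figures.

Knowing I and R, the power is just I²R — no need to find V first.
P = (0.7100 A)² × 324 Ω = 163.3 W

163 W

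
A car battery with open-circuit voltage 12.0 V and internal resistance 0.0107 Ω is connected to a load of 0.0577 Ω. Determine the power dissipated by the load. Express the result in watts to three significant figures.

With r and R in series, I = ε/(r+R); the load dissipates I²R.
I = ε / (r + R) = 12.0 / (0.0107 + 0.0577) = 175.4 A
P_load = I² R = (175.4)² × 0.0577 = 1776 W

1780 W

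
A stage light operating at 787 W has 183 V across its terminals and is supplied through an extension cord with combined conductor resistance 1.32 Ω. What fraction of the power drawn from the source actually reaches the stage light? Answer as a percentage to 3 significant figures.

97.0 %

I = P / V = 787 / 183 = 4.301 A through the extension cord.
P_line = I² R_line = (4.301)² × 1.32 = 24.41 W
P_source = P_load + P_line = 787.0 + 24.41 = 811.4 W
η = P_load / P_source = 787.0 / 811.4 = 0.9699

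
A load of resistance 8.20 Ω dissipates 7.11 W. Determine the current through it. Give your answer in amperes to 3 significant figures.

0.931 A

The two known quantities fix the third via I = √(P / R).
I = √(7.11 / 8.20) = 0.9312 A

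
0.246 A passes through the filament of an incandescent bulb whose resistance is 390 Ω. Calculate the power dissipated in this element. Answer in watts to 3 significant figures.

With I and R stated, P = I²R applies in one step.
P = (0.2460 A)² × 390 Ω = 23.60 W

23.6 W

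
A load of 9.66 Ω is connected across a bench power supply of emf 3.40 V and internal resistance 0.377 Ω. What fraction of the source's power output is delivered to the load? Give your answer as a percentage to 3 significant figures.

96.2 %

Efficiency is P_load / P_total. With a series r and R sharing the same I, P = I²R for each, so η = R/(R+r).
η = R / (R + r) = 9.66 / (9.66 + 0.377) = 0.9624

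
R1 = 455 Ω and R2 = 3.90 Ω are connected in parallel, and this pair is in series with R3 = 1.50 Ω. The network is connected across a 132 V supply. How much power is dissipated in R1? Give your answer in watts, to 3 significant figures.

19.9 W

First find R_p for the parallel pair, then treat R_p + R3 as a series loop.
R_p = (455×3.90)/(455+3.90) = 3.867 Ω
R_total = R_p + 1.50 = 3.867 + 1.50 = 5.367 Ω
I = V / R_total = 132 / 5.367 = 24.60 A
Voltage across the parallel pair: V_p = I × R_p = 24.60 × 3.867 = 95.11 V
R1 has V_p across it, so P = V_p²/R1.
P_R1 = (95.11)² / 455 = 19.88 W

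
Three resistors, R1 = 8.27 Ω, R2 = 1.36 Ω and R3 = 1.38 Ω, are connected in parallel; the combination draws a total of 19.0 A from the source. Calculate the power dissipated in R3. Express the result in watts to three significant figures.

The branches share the same voltage, but only the total current is given — find V from the equivalent resistance first.
1/R_eq = 1/8.27 + 1/1.36 + 1/1.38 ⇒ R_eq = 0.6326 Ω
V = I_total × R_eq = 19.00 × 0.6326 = 12.02 V
P_R3 = V² / R3 = (12.02)² / 1.38 = 104.7 W

105 W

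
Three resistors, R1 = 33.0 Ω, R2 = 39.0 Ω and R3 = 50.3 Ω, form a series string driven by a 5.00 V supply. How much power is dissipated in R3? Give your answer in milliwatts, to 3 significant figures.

84.1 mW

In a series string the same current flows through every resistor — find that current, then P = I²R for the one we want.
R_total = 33.0 + 39.0 + 50.3 = 122.3 Ω
I = V / R_total = 5.00 / 122.3 = 0.04088 A
P_R3 = I² × R3 = (0.04088)² × 50.3 = 0.08407 W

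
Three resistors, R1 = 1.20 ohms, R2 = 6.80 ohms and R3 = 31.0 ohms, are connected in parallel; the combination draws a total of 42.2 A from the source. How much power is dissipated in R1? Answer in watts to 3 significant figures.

The branches share the same voltage, but only the total current is given — find V from the equivalent resistance first.
1/R_eq = 1/1.20 + 1/6.80 + 1/31.0 ⇒ R_eq = 0.9875 Ω
V = I_total × R_eq = 42.20 × 0.9875 = 41.67 V
P_R1 = V² / R1 = (41.67)² / 1.20 = 1447 W

1450 W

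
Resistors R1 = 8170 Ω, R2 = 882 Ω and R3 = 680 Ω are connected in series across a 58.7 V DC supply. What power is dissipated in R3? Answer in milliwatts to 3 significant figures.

24.7 mW

The current is common to all series resistors; compute it, then apply P = I²R for the target.
R_total = 8170 + 882 + 680 = 9732 Ω
I = V / R_total = 58.7 / 9732 = 0.006032 A
P_R3 = I² × R3 = (0.006032)² × 680 = 0.02474 W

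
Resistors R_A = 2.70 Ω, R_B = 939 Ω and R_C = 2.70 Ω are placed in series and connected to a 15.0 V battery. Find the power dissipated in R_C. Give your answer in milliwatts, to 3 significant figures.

Every series element carries the same I. Get I from the total resistance, then P = I² × R_C.
R_total = 2.70 + 939 + 2.70 = 944.4 Ω
I = V / R_total = 15.0 / 944.4 = 0.01588 A
P_R_C = I² × R_C = (0.01588)² × 2.70 = 0.0006811 W

0.681 mW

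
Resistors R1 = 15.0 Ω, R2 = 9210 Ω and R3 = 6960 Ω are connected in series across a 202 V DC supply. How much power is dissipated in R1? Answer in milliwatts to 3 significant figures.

2.34 mW

Every series element carries the same I. Get I from the total resistance, then P = I² × R1.
R_total = 15.0 + 9210 + 6960 = 16180 Ω
I = V / R_total = 202 / 16180 = 0.01248 A
P_R1 = I² × R1 = (0.01248)² × 15.0 = 0.002337 W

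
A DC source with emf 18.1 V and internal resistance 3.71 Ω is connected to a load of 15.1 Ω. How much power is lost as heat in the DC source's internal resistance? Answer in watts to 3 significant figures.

Internal loss is I²r, with I set by the total series resistance r+R.
I = ε / (r + R) = 18.1 / (3.71 + 15.1) = 0.9623 A
P_int = I² r = (0.9623)² × 3.71 = 3.435 W

3.44 W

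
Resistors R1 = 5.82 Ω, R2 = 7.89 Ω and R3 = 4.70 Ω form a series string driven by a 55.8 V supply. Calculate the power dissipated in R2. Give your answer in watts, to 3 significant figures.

Since the resistors are in series they all carry the loop current I = V/R_total; the power in any one is I²R.
R_total = 5.82 + 7.89 + 4.70 = 18.41 Ω
I = V / R_total = 55.8 / 18.41 = 3.031 A
P_R2 = I² × R2 = (3.031)² × 7.89 = 72.48 W

72.5 W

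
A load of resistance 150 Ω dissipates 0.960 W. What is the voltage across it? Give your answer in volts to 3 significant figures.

12.0 V

From P = V I = I²R = V²/R, with the two given quantities we get V = √(P R).
V = √(0.960 × 150) = 12.00 V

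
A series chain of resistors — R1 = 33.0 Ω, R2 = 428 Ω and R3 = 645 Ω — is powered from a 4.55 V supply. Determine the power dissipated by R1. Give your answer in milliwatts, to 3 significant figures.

Series elements share the same current, so find I first, then use P = I²R.
R_total = 33.0 + 428 + 645 = 1106 Ω
I = V / R_total = 4.55 / 1106 = 0.004114 A
P_R1 = I² × R1 = (0.004114)² × 33.0 = 0.0005585 W

0.559 mW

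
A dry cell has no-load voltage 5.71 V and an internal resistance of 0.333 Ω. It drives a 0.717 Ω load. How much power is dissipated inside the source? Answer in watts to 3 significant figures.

9.85 W

Internal loss is I²r, with I set by the total series resistance r+R.
I = ε / (r + R) = 5.71 / (0.333 + 0.717) = 5.438 A
P_int = I² r = (5.438)² × 0.333 = 9.848 W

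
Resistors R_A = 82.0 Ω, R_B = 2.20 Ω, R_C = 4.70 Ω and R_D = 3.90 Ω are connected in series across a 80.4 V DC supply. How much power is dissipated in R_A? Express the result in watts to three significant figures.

61.6 W

Every series element carries the same I. Get I from the total resistance, then P = I² × R_A.
R_total = 82.0 + 2.20 + 4.70 + 3.90 = 92.80 Ω
I = V / R_total = 80.4 / 92.80 = 0.8664 A
P_R_A = I² × R_A = (0.8664)² × 82.0 = 61.55 W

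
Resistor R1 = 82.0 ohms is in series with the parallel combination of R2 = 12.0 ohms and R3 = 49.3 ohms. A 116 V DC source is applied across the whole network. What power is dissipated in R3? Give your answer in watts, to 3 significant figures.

Replace R2 and R3 with their parallel equivalent so the circuit becomes R1 in series with R_p.
R_p = (12.0×49.3)/(12.0+49.3) = 9.651 Ω
R_total = 82.0 + 9.651 = 91.65 Ω
I = V / R_total = 116 / 91.65 = 1.266 A
Voltage across the parallel pair: V_p = I × R_p = 1.266 × 9.651 = 12.21 V
R3 sees V_p directly, so P = V_p² / R3.
P_R3 = (12.21)² / 49.3 = 3.026 W

3.03 W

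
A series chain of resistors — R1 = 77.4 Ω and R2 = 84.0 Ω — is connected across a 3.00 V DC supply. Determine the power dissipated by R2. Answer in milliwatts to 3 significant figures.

Series elements share the same current, so find I first, then use P = I²R.
R_total = 77.4 + 84.0 = 161.4 Ω
I = V / R_total = 3.00 / 161.4 = 0.01859 A
P_R2 = I² × R2 = (0.01859)² × 84.0 = 0.02902 W

29.0 mW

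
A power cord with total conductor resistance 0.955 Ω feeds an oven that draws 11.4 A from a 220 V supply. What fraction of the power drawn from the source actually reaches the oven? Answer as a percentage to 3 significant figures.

The power cord carries the full 11.4 A.
P_line = I² R_line = (11.40)² × 0.955 = 124.1 W
P_source = V I = 220 × 11.40 = 2508 W; P_load = 2384 W
η = P_load / P_source = 2384 / 2508 = 0.9505

95.1 %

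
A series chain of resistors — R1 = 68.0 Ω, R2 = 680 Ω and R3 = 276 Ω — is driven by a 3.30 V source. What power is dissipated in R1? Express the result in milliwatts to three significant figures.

0.706 mW

Series elements share the same current, so find I first, then use P = I²R.
R_total = 68.0 + 680 + 276 = 1024 Ω
I = V / R_total = 3.30 / 1024 = 0.003223 A
P_R1 = I² × R1 = (0.003223)² × 68.0 = 0.0007062 W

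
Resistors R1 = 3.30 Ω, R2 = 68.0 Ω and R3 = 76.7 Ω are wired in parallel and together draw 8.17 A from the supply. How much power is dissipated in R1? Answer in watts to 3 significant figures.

The branches share the same voltage, but only the total current is given — find V from the equivalent resistance first.
1/R_eq = 1/3.30 + 1/68.0 + 1/76.7 ⇒ R_eq = 3.023 Ω
V = I_total × R_eq = 8.170 × 3.023 = 24.70 V
P_R1 = V² / R1 = (24.70)² / 3.30 = 184.9 W

185 W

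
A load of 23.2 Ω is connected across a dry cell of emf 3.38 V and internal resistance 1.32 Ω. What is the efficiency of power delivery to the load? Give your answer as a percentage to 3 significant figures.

94.6 %

The source delivers εI, of which I²R reaches the load and I²r is lost; since I is common, η = R/(R+r).
η = R / (R + r) = 23.2 / (23.2 + 1.32) = 0.9462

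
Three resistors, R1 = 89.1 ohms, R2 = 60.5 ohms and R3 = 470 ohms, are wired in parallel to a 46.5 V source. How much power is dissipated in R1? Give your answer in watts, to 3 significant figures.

Parallel branches share the same voltage; P = V²/R gives the branch power in one step.
P_R1 = V² / R1 = (46.5)² / 89.1 Ω = 24.27 W

24.3 W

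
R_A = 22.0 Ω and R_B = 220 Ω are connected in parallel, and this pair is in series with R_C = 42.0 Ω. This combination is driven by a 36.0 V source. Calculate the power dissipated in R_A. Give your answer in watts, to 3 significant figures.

Reduce the parallel combination to a single R_p; the circuit then becomes R_p in series with the remaining resistor.
R_p = (22.0×220)/(22.0+220) = 20.00 Ω
R_total = R_p + 42.0 = 20.00 + 42.0 = 62.00 Ω
I = V / R_total = 36.0 / 62.00 = 0.5806 A
Voltage across the parallel pair: V_p = I × R_p = 0.5806 × 20.00 = 11.61 V
Use P = V²/R for R_A with V = V_p.
P_R_A = (11.61)² / 22.0 = 6.130 W

6.13 W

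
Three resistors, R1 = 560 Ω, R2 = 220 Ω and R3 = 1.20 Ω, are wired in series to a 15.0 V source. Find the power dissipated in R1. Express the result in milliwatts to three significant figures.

Every series element carries the same I. Get I from the total resistance, then P = I² × R1.
R_total = 560 + 220 + 1.20 = 781.2 Ω
I = V / R_total = 15.0 / 781.2 = 0.01920 A
P_R1 = I² × R1 = (0.01920)² × 560 = 0.2065 W

206 mW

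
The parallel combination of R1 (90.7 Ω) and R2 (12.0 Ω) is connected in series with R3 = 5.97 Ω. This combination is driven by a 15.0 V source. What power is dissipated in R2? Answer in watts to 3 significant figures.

7.67 W

Collapse the R1‖R2 pair into one equivalent R_p; then R_p and R3 form a series string.
R_p = (90.7×12.0)/(90.7+12.0) = 10.60 Ω
R_total = R_p + 5.97 = 10.60 + 5.97 = 16.57 Ω
I = V / R_total = 15.0 / 16.57 = 0.9054 A
Voltage across the parallel pair: V_p = I × R_p = 0.9054 × 10.60 = 9.595 V
R2 has V_p across it, so P = V_p²/R2.
P_R2 = (9.595)² / 12.0 = 7.672 W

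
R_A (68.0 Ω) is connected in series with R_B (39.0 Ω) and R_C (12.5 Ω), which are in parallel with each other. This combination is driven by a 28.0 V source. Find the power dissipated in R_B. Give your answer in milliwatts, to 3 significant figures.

Replace R_B and R_C with their parallel equivalent so the circuit becomes R_A in series with R_p.
R_p = (39.0×12.5)/(39.0+12.5) = 9.466 Ω
R_total = 68.0 + 9.466 = 77.47 Ω
I = V / R_total = 28.0 / 77.47 = 0.3614 A
Voltage across the parallel pair: V_p = I × R_p = 0.3614 × 9.466 = 3.421 V
With V_p across R_B, its power is V_p²/R_B.
P_R_B = (3.421)² / 39.0 = 0.3002 W

300 mW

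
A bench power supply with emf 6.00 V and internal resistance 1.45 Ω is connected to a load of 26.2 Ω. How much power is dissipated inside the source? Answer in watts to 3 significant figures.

The internal resistance carries the same current as the load; P_int = I²r.
I = ε / (r + R) = 6.00 / (1.45 + 26.2) = 0.2170 A
P_int = I² r = (0.2170)² × 1.45 = 0.06828 W

0.0683 W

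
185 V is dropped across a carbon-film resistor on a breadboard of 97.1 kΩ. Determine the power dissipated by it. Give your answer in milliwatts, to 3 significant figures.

352 mW

Voltage and resistance are given, so P = V²/R is the one-step route.
P = (185 V)² / 97100 Ω = 0.3525 W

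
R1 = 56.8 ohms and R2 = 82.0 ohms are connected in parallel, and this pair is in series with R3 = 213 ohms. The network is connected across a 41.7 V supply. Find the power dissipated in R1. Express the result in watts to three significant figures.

Combine R1 and R2 into their parallel equivalent first, reducing the network to two series resistors.
R_p = (56.8×82.0)/(56.8+82.0) = 33.56 Ω
R_total = R_p + 213 = 33.56 + 213 = 246.6 Ω
I = V / R_total = 41.7 / 246.6 = 0.1691 A
Voltage across the parallel pair: V_p = I × R_p = 0.1691 × 33.56 = 5.675 V
R1 sits across V_p; its power is V_p²/R.
P_R1 = (5.675)² / 56.8 = 0.5671 W

0.567 W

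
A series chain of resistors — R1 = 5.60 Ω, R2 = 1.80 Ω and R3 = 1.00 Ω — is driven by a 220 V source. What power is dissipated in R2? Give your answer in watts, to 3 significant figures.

Every series element carries the same I. Get I from the total resistance, then P = I² × R2.
R_total = 5.60 + 1.80 + 1.00 = 8.400 Ω
I = V / R_total = 220 / 8.400 = 26.19 A
P_R2 = I² × R2 = (26.19)² × 1.80 = 1235 W

1230 W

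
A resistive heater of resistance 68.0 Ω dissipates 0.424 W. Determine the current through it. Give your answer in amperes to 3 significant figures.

From P = V I = I²R = V²/R, with the two given quantities we get I = √(P / R).
I = √(0.424 / 68.0) = 0.07896 A

0.0790 A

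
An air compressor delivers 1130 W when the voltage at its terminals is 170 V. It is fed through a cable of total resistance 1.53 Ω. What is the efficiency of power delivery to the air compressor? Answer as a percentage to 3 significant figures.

94.4 %

I = P / V = 1130 / 170 = 6.647 A through the cable.
P_line = I² R_line = (6.647)² × 1.53 = 67.60 W
P_source = P_load + P_line = 1130 + 67.60 = 1198 W
η = P_load / P_source = 1130 / 1198 = 0.9436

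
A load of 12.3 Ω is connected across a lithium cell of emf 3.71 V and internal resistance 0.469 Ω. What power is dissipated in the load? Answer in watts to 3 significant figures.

1.04 W

The internal resistance and the load are in series, so the same I flows through both; get I from ε/(r+R), then I²R for the load.
I = ε / (r + R) = 3.71 / (0.469 + 12.3) = 0.2905 A
P_load = I² R = (0.2905)² × 12.3 = 1.038 W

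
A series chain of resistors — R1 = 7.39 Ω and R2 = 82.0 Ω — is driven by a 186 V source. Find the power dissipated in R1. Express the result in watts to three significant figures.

In a series string the same current flows through every resistor — find that current, then P = I²R for the one we want.
R_total = 7.39 + 82.0 = 89.39 Ω
I = V / R_total = 186 / 89.39 = 2.081 A
P_R1 = I² × R1 = (2.081)² × 7.39 = 32.00 W

32.0 W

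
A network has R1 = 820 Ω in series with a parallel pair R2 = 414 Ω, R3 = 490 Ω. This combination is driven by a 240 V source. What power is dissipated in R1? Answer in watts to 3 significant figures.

Replace R2 and R3 with their parallel equivalent so the circuit becomes R1 in series with R_p.
R_p = (414×490)/(414+490) = 224.4 Ω
R_total = 820 + 224.4 = 1044 Ω
I = V / R_total = 240 / 1044 = 0.2298 A
R1 carries the full series current, so P = I²R.
P_R1 = (0.2298)² × 820 = 43.30 W

43.3 W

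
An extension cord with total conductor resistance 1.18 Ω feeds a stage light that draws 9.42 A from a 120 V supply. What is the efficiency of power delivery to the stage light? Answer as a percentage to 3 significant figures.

90.7 %

The extension cord carries the full 9.42 A.
P_line = I² R_line = (9.420)² × 1.18 = 104.7 W
P_source = V I = 120 × 9.420 = 1130 W; P_load = 1026 W
η = P_load / P_source = 1026 / 1130 = 0.9074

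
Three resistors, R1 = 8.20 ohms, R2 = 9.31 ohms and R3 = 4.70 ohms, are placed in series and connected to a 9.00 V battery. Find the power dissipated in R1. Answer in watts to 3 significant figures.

Since the resistors are in series they all carry the loop current I = V/R_total; the power in any one is I²R.
R_total = 8.20 + 9.31 + 4.70 = 22.21 Ω
I = V / R_total = 9.00 / 22.21 = 0.4052 A
P_R1 = I² × R1 = (0.4052)² × 8.20 = 1.346 W

1.35 W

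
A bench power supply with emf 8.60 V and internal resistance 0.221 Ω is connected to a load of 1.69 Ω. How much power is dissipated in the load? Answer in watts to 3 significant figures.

34.2 W

Load and internal resistance form a series loop — compute the loop current, then the load power via I²R.
I = ε / (r + R) = 8.60 / (0.221 + 1.69) = 4.500 A
P_load = I² R = (4.500)² × 1.69 = 34.23 W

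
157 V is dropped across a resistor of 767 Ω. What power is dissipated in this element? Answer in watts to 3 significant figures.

V and R are stated; P = V²/R avoids computing the current.
P = (157 V)² / 767 Ω = 32.14 W

32.1 W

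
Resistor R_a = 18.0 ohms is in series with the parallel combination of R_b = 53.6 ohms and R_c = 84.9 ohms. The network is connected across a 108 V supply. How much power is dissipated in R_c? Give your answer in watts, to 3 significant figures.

57.3 W

Replace R_b and R_c with their parallel equivalent so the circuit becomes R_a in series with R_p.
R_p = (53.6×84.9)/(53.6+84.9) = 32.86 Ω
R_total = 18.0 + 32.86 = 50.86 Ω
I = V / R_total = 108 / 50.86 = 2.124 A
Voltage across the parallel pair: V_p = I × R_p = 2.124 × 32.86 = 69.77 V
R_c is across V_p, so use P = V²/R for that branch.
P_R_c = (69.77)² / 84.9 = 57.34 W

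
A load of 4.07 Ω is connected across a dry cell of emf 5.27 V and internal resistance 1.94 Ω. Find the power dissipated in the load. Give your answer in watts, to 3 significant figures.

3.13 W

Find the circuit current first, then P = I²R for the load (series elements share I).
I = ε / (r + R) = 5.27 / (1.94 + 4.07) = 0.8769 A
P_load = I² R = (0.8769)² × 4.07 = 3.129 W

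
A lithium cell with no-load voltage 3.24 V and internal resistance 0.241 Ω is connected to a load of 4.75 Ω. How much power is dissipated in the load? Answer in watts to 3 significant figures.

2.00 W

Find the circuit current first, then P = I²R for the load (series elements share I).
I = ε / (r + R) = 3.24 / (0.241 + 4.75) = 0.6492 A
P_load = I² R = (0.6492)² × 4.75 = 2.002 W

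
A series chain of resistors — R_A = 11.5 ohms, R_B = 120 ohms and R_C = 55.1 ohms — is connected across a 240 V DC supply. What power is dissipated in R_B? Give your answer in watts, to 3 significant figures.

199 W

Series elements share the same current, so find I first, then use P = I²R.
R_total = 11.5 + 120 + 55.1 = 186.6 Ω
I = V / R_total = 240 / 186.6 = 1.286 A
P_R_B = I² × R_B = (1.286)² × 120 = 198.5 W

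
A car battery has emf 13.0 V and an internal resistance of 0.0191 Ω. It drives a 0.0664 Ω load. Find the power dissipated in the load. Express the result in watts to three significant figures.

1540 W

Load and internal resistance form a series loop — compute the loop current, then the load power via I²R.
I = ε / (r + R) = 13.0 / (0.0191 + 0.0664) = 152.0 A
P_load = I² R = (152.0)² × 0.0664 = 1535 W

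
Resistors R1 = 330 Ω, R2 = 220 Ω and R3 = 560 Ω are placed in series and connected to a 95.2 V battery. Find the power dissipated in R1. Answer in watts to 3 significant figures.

2.43 W

Series elements share the same current, so find I first, then use P = I²R.
R_total = 330 + 220 + 560 = 1110 Ω
I = V / R_total = 95.2 / 1110 = 0.08577 A
P_R1 = I² × R1 = (0.08577)² × 330 = 2.427 W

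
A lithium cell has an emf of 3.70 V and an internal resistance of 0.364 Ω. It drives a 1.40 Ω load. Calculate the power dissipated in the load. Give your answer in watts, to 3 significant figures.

6.16 W

With r and R in series, I = ε/(r+R); the load dissipates I²R.
I = ε / (r + R) = 3.70 / (0.364 + 1.40) = 2.098 A
P_load = I² R = (2.098)² × 1.40 = 6.159 W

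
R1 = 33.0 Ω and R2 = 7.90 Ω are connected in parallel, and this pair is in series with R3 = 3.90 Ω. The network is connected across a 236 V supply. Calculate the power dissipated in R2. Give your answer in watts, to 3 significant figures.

Combine R1 and R2 into their parallel equivalent first, reducing the network to two series resistors.
R_p = (33.0×7.90)/(33.0+7.90) = 6.374 Ω
R_total = R_p + 3.90 = 6.374 + 3.90 = 10.27 Ω
I = V / R_total = 236 / 10.27 = 22.97 A
Voltage across the parallel pair: V_p = I × R_p = 22.97 × 6.374 = 146.4 V
R2 sits across V_p; its power is V_p²/R.
P_R2 = (146.4)² / 7.90 = 2714 W

2710 W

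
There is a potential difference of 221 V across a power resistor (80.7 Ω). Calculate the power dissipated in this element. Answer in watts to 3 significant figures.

Voltage and resistance are given, so P = V²/R is the one-step route.
P = (221 V)² / 80.7 Ω = 605.2 W

605 W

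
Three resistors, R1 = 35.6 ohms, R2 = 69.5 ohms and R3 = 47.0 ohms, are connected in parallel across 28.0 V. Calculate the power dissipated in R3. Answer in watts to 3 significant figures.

16.7 W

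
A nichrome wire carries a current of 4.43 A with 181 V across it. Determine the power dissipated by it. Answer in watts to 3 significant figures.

Both the voltage across and the current through the element are known, so P = V I applies directly.
P = 181 V × 4.430 A = 801.8 W

802 W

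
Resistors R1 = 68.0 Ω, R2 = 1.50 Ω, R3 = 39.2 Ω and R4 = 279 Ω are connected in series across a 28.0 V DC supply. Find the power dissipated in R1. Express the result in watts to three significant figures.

0.355 W

The current is common to all series resistors; compute it, then apply P = I²R for the target.
R_total = 68.0 + 1.50 + 39.2 + 279 = 387.7 Ω
I = V / R_total = 28.0 / 387.7 = 0.07222 A
P_R1 = I² × R1 = (0.07222)² × 68.0 = 0.3547 W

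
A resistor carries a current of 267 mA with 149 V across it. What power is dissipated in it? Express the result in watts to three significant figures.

39.8 W

With V and I both given, power follows immediately from P = V I.
P = 149 V × 0.2670 A = 39.78 W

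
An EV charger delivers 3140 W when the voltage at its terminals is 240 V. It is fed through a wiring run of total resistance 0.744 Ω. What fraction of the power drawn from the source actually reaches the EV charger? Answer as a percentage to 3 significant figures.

96.1 %

I = P / V = 3140 / 240 = 13.08 A through the wiring run.
P_line = I² R_line = (13.08)² × 0.744 = 127.4 W
P_source = P_load + P_line = 3140 + 127.4 = 3267 W
η = P_load / P_source = 3140 / 3267 = 0.9610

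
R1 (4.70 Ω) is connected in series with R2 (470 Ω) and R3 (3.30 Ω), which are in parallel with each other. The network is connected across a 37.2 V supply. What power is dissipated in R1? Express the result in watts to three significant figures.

102 W

First combine the parallel branches into one equivalent R_p, then R1 + R_p is a series pair.
R_p = (470×3.30)/(470+3.30) = 3.277 Ω
R_total = 4.70 + 3.277 = 7.977 Ω
I = V / R_total = 37.2 / 7.977 = 4.663 A
All the current flows through R1; use P = I²R.
P_R1 = (4.663)² × 4.70 = 102.2 W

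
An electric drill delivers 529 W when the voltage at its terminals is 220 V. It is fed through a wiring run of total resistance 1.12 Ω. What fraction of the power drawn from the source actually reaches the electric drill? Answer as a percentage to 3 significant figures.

I = P / V = 529 / 220 = 2.405 A through the wiring run.
P_line = I² R_line = (2.405)² × 1.12 = 6.476 W
P_source = P_load + P_line = 529.0 + 6.476 = 535.5 W
η = P_load / P_source = 529.0 / 535.5 = 0.9879

98.8 %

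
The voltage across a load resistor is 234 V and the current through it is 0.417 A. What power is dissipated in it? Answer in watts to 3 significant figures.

97.6 W

V and I are known directly — P = V I, no intermediate step needed.
P = 234 V × 0.4170 A = 97.58 W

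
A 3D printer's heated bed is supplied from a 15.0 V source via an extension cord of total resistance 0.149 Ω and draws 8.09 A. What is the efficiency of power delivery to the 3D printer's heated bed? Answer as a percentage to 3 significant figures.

92.0 %

The extension cord carries the full 8.09 A.
P_line = I² R_line = (8.090)² × 0.149 = 9.752 W
P_source = V I = 15.0 × 8.090 = 121.3 W; P_load = 111.6 W
η = P_load / P_source = 111.6 / 121.3 = 0.9196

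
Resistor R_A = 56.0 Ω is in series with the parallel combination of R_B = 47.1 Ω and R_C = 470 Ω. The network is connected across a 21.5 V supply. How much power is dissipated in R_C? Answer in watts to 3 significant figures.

First combine the parallel branches into one equivalent R_p, then R_A + R_p is a series pair.
R_p = (47.1×470)/(47.1+470) = 42.81 Ω
R_total = 56.0 + 42.81 = 98.81 Ω
I = V / R_total = 21.5 / 98.81 = 0.2176 A
Voltage across the parallel pair: V_p = I × R_p = 0.2176 × 42.81 = 9.315 V
With V_p across R_C, its power is V_p²/R_C.
P_R_C = (9.315)² / 470 = 0.1846 W

0.185 W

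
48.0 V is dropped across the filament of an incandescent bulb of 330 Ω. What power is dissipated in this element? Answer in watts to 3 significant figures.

With V across and R both known, P = V²/R gives the dissipation directly.
P = (48.0 V)² / 330 Ω = 6.982 W

6.98 W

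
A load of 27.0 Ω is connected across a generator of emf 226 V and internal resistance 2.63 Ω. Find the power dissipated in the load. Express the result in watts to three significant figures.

1570 W

Load and internal resistance form a series loop — compute the loop current, then the load power via I²R.
I = ε / (r + R) = 226 / (2.63 + 27.0) = 7.627 A
P_load = I² R = (7.627)² × 27.0 = 1571 W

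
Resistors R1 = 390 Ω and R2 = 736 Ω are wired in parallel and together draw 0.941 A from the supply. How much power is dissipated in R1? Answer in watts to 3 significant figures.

148 W

We need the common branch voltage; get it from I_total × R_eq, then P = V²/R for the branch.
1/R_eq = 1/390 + 1/736 ⇒ R_eq = 254.9 Ω
V = I_total × R_eq = 0.9410 × 254.9 = 239.9 V
P_R1 = V² / R1 = (239.9)² / 390 = 147.5 W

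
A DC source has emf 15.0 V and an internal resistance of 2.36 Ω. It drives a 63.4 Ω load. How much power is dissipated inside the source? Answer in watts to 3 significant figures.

Internal loss is I²r, with I set by the total series resistance r+R.
I = ε / (r + R) = 15.0 / (2.36 + 63.4) = 0.2281 A
P_int = I² r = (0.2281)² × 2.36 = 0.1228 W

0.123 W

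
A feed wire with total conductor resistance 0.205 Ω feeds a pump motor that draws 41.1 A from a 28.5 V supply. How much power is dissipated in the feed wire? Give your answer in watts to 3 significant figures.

346 W

Only the current and the line resistance are needed for the I²R loss.
The feed wire carries the full 41.1 A.
P_line = I² R_line = (41.10)² × 0.205 = 346.3 W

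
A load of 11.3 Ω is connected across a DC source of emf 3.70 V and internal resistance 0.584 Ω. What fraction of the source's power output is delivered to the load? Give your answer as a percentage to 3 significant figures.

95.1 %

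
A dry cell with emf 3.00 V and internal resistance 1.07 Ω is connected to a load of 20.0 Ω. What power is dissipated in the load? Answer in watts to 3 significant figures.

0.405 W

With r and R in series, I = ε/(r+R); the load dissipates I²R.
I = ε / (r + R) = 3.00 / (1.07 + 20.0) = 0.1424 A
P_load = I² R = (0.1424)² × 20.0 = 0.4055 W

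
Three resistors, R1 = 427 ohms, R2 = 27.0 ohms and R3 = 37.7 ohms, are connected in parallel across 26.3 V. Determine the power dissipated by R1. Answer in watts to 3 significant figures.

1.62 W

R1 sits directly across the source, so P = V²/R with V = 26.3 V.
P_R1 = V² / R1 = (26.3)² / 427 Ω = 1.620 W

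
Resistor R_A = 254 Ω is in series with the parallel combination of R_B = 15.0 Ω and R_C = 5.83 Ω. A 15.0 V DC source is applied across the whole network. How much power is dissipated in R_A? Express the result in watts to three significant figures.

First combine the parallel branches into one equivalent R_p, then R_A + R_p is a series pair.
R_p = (15.0×5.83)/(15.0+5.83) = 4.198 Ω
R_total = 254 + 4.198 = 258.2 Ω
I = V / R_total = 15.0 / 258.2 = 0.05809 A
All the current flows through R_A; use P = I²R.
P_R_A = (0.05809)² × 254 = 0.8573 W

0.857 W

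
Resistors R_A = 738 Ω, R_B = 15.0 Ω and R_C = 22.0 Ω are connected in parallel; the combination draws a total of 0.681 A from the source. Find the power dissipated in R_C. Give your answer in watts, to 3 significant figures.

The branches share the same voltage, but only the total current is given — find V from the equivalent resistance first.
1/R_eq = 1/738 + 1/15.0 + 1/22.0 ⇒ R_eq = 8.812 Ω
V = I_total × R_eq = 0.6810 × 8.812 = 6.001 V
P_R_C = V² / R_C = (6.001)² / 22.0 = 1.637 W

1.64 W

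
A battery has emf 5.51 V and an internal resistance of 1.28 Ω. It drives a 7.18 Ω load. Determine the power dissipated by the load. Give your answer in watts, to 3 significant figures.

3.05 W

Find the circuit current first, then P = I²R for the load (series elements share I).
I = ε / (r + R) = 5.51 / (1.28 + 7.18) = 0.6513 A
P_load = I² R = (0.6513)² × 7.18 = 3.046 W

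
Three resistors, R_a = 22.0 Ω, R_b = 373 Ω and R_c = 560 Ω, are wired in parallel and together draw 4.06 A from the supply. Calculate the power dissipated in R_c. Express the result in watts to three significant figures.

Only the total current is stated, so first find the parallel equivalent to get the voltage across the combination.
1/R_eq = 1/22.0 + 1/373 + 1/560 ⇒ R_eq = 20.03 Ω
V = I_total × R_eq = 4.060 × 20.03 = 81.33 V
P_R_c = V² / R_c = (81.33)² / 560 = 11.81 W

11.8 W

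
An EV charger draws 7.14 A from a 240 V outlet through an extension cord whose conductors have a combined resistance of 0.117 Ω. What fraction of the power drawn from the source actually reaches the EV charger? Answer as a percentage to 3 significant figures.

99.7 %

The extension cord carries the full 7.14 A.
P_line = I² R_line = (7.140)² × 0.117 = 5.965 W
P_source = V I = 240 × 7.140 = 1714 W; P_load = 1708 W
η = P_load / P_source = 1708 / 1714 = 0.9965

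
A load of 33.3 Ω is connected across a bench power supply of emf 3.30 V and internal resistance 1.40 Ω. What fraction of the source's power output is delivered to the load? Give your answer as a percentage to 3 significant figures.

The source delivers εI, of which I²R reaches the load and I²r is lost; since I is common, η = R/(R+r).
η = R / (R + r) = 33.3 / (33.3 + 1.40) = 0.9597

96.0 %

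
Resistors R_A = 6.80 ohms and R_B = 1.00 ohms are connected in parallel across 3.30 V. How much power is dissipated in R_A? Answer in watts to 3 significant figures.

1.60 W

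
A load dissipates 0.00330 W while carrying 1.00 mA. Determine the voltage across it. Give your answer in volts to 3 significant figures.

3.30 V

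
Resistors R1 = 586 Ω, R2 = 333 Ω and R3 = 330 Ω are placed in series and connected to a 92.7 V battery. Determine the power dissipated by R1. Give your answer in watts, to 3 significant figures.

3.23 W

Every series element carries the same I. Get I from the total resistance, then P = I² × R1.
R_total = 586 + 333 + 330 = 1249 Ω
I = V / R_total = 92.7 / 1249 = 0.07422 A
P_R1 = I² × R1 = (0.07422)² × 586 = 3.228 W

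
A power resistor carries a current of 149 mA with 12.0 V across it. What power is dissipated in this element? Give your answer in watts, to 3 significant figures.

1.79 W

Since both terminal voltage and current are stated, P = V I gives the power in one step.
P = 12.0 V × 0.1490 A = 1.788 W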